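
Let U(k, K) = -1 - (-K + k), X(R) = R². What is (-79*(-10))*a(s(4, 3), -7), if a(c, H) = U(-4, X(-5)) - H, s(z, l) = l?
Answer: 27650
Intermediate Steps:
U(k, K) = -1 + K - k (U(k, K) = -1 - (k - K) = -1 + (K - k) = -1 + K - k)
a(c, H) = 28 - H (a(c, H) = (-1 + (-5)² - 1*(-4)) - H = (-1 + 25 + 4) - H = 28 - H)
(-79*(-10))*a(s(4, 3), -7) = (-79*(-10))*(28 - 1*(-7)) = 790*(28 + 7) = 790*35 = 27650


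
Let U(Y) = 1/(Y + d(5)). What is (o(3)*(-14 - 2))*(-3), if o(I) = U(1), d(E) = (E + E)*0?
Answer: 48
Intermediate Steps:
d(E) = 0 (d(E) = (2*E)*0 = 0)
U(Y) = 1/Y (U(Y) = 1/(Y + 0) = 1/Y)
o(I) = 1 (o(I) = 1/1 = 1)
(o(3)*(-14 - 2))*(-3) = (1*(-14 - 2))*(-3) = (1*(-16))*(-3) = -16*(-3) = 48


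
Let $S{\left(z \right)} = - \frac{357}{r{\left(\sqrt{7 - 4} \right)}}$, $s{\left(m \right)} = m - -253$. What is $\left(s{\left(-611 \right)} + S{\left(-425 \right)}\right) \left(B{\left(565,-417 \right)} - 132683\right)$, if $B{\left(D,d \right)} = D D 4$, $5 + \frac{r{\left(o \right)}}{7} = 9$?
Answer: $- \frac{1696873811}{4} \approx -4.2422 \cdot 10^{8}$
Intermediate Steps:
$s{\left(m \right)} = 253 + m$ ($s{\left(m \right)} = m + 253 = 253 + m$)
$r{\left(o \right)} = 28$ ($r{\left(o \right)} = -35 + 7 \cdot 9 = -35 + 63 = 28$)
$S{\left(z \right)} = - \frac{51}{4}$ ($S{\left(z \right)} = - \frac{357}{28} = \left(-357\right) \frac{1}{28} = - \frac{51}{4}$)
$B{\left(D,d \right)} = 4 D^{2}$ ($B{\left(D,d \right)} = D^{2} \cdot 4 = 4 D^{2}$)
$\left(s{\left(-611 \right)} + S{\left(-425 \right)}\right) \left(B{\left(565,-417 \right)} - 132683\right) = \left(\left(253 - 611\right) - \frac{51}{4}\right) \left(4 \cdot 565^{2} - 132683\right) = \left(-358 - \frac{51}{4}\right) \left(4 \cdot 319225 - 132683\right) = - \frac{1483 \left(1276900 - 132683\right)}{4} = \left(- \frac{1483}{4}\right) 1144217 = - \frac{1696873811}{4}$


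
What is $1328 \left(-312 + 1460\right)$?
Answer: $1524544$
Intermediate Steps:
$1328 \left(-312 + 1460\right) = 1328 \cdot 1148 = 1524544$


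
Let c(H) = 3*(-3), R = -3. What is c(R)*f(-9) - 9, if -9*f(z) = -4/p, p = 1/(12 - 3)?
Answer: -45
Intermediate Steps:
p = ⅑ (p = 1/9 = ⅑ ≈ 0.11111)
c(H) = -9
f(z) = 4 (f(z) = -(-4)/(9*⅑) = -(-4)*9/9 = -⅑*(-36) = 4)
c(R)*f(-9) - 9 = -9*4 - 9 = -36 - 9 = -45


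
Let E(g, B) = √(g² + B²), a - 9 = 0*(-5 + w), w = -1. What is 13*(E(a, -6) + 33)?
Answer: 429 + 39*√13 ≈ 569.62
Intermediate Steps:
a = 9 (a = 9 + 0*(-5 - 1) = 9 + 0*(-6) = 9 + 0 = 9)
E(g, B) = √(B² + g²)
13*(E(a, -6) + 33) = 13*(√((-6)² + 9²) + 33) = 13*(√(36 + 81) + 33) = 13*(√117 + 33) = 13*(3*√13 + 33) = 13*(33 + 3*√13) = 429 + 39*√13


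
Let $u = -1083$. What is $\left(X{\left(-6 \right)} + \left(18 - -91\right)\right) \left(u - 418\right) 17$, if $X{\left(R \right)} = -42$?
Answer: $-1709639$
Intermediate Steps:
$\left(X{\left(-6 \right)} + \left(18 - -91\right)\right) \left(u - 418\right) 17 = \left(-42 + \left(18 - -91\right)\right) \left(-1083 - 418\right) 17 = \left(-42 + \left(18 + 91\right)\right) \left(-1501\right) 17 = \left(-42 + 109\right) \left(-1501\right) 17 = 67 \left(-1501\right) 17 = \left(-100567\right) 17 = -1709639$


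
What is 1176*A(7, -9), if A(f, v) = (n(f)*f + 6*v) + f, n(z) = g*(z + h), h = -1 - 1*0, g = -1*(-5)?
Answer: 191688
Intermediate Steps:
g = 5
h = -1 (h = -1 + 0 = -1)
n(z) = -5 + 5*z (n(z) = 5*(z - 1) = 5*(-1 + z) = -5 + 5*z)
A(f, v) = f + 6*v + f*(-5 + 5*f) (A(f, v) = ((-5 + 5*f)*f + 6*v) + f = (f*(-5 + 5*f) + 6*v) + f = (6*v + f*(-5 + 5*f)) + f = f + 6*v + f*(-5 + 5*f))
1176*A(7, -9) = 1176*(7 + 6*(-9) + 5*7*(-1 + 7)) = 1176*(7 - 54 + 5*7*6) = 1176*(7 - 54 + 210) = 1176*163 = 191688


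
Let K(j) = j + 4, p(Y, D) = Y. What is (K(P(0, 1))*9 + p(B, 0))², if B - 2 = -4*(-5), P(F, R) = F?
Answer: 3364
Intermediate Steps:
B = 22 (B = 2 - 4*(-5) = 2 + 20 = 22)
K(j) = 4 + j
(K(P(0, 1))*9 + p(B, 0))² = ((4 + 0)*9 + 22)² = (4*9 + 22)² = (36 + 22)² = 58² = 3364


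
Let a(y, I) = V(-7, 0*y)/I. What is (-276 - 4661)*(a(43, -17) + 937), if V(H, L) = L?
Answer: -4625969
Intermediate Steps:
a(y, I) = 0 (a(y, I) = (0*y)/I = 0/I = 0)
(-276 - 4661)*(a(43, -17) + 937) = (-276 - 4661)*(0 + 937) = -4937*937 = -4625969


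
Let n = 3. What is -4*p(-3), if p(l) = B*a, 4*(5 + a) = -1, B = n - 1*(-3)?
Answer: 126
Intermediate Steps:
B = 6 (B = 3 - 1*(-3) = 3 + 3 = 6)
a = -21/4 (a = -5 + (1/4)*(-1) = -5 - 1/4 = -21/4 ≈ -5.2500)
p(l) = -63/2 (p(l) = 6*(-21/4) = -63/2)
-4*p(-3) = -4*(-63/2) = 126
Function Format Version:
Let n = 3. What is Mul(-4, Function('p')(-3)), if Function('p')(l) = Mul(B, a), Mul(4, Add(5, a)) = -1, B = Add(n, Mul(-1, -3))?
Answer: 126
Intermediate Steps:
B = 6 (B = Add(3, Mul(-1, -3)) = Add(3, 3) = 6)
a = Rational(-21, 4) (a = Add(-5, Mul(Rational(1, 4), -1)) = Add(-5, Rational(-1, 4)) = Rational(-21, 4) ≈ -5.2500)
Function('p')(l) = Rational(-63, 2) (Function('p')(l) = Mul(6, Rational(-21, 4)) = Rational(-63, 2))
Mul(-4, Function('p')(-3)) = Mul(-4, Rational(-63, 2)) = 126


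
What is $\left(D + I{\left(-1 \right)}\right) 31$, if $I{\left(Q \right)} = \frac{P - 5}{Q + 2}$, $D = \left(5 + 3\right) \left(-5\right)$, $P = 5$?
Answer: $-1240$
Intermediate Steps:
$D = -40$ ($D = 8 \left(-5\right) = -40$)
$I{\left(Q \right)} = 0$ ($I{\left(Q \right)} = \frac{5 - 5}{Q + 2} = \frac{0}{2 + Q} = 0$)
$\left(D + I{\left(-1 \right)}\right) 31 = \left(-40 + 0\right) 31 = \left(-40\right) 31 = -1240$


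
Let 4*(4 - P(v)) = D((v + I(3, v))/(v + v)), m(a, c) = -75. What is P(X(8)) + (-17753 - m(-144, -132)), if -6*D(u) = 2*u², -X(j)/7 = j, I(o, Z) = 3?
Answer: -2660429063/150528 ≈ -17674.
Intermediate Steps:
X(j) = -7*j
D(u) = -u²/3
P(v) = 4 + (3 + v)²/(48*v²) (P(v) = 4 - (-1)*((v + 3)/(v + v))²/12 = 4 - (-1)*((3 + v)/((2*v)))²/12 = 4 - (-1)*((3 + v)*(1/(2*v)))²/12 = 4 - (-1)*((3 + v)/(2*v))²/12 = 4 - (-1)*(3 + v)²/(4*v²)/12 = 4 - (-1)*(3 + v)²/(48*v²) = 4 + (3 + v)²/(48*v²))
P(X(8)) + (-17753 - m(-144, -132)) = (4 + (3 - 7*8)²/(48*(-7*8)²)) + (-17753 - 1*(-75)) = (4 + (1/48)*(3 - 56)²/(-56)²) + (-17753 + 75) = (4 + (1/48)*(1/3136)*(-53)²) - 17678 = (4 + (1/48)*(1/3136)*2809) - 17678 = (4 + 2809/150528) - 17678 = 604921/150528 - 17678 = -2660429063/150528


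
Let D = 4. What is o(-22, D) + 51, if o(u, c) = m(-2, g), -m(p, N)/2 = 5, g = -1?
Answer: 41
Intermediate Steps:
m(p, N) = -10 (m(p, N) = -2*5 = -10)
o(u, c) = -10
o(-22, D) + 51 = -10 + 51 = 41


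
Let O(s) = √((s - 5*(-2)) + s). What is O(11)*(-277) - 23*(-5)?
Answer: 115 - 1108*√2 ≈ -1451.9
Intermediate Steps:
O(s) = √(10 + 2*s) (O(s) = √((s + 10) + s) = √((10 + s) + s) = √(10 + 2*s))
O(11)*(-277) - 23*(-5) = √(10 + 2*11)*(-277) - 23*(-5) = √(10 + 22)*(-277) + 115 = √32*(-277) + 115 = (4*√2)*(-277) + 115 = -1108*√2 + 115 = 115 - 1108*√2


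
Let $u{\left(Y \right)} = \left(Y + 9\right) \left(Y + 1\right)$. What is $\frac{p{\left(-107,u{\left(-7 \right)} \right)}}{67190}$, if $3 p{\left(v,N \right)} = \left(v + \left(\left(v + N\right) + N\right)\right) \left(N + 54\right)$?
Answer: $- \frac{1666}{33595} \approx -0.049591$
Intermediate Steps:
$u{\left(Y \right)} = \left(1 + Y\right) \left(9 + Y\right)$ ($u{\left(Y \right)} = \left(9 + Y\right) \left(1 + Y\right) = \left(1 + Y\right) \left(9 + Y\right)$)
$p{\left(v,N \right)} = \frac{\left(54 + N\right) \left(2 N + 2 v\right)}{3}$ ($p{\left(v,N \right)} = \frac{\left(v + \left(\left(v + N\right) + N\right)\right) \left(N + 54\right)}{3} = \frac{\left(v + \left(\left(N + v\right) + N\right)\right) \left(54 + N\right)}{3} = \frac{\left(v + \left(v + 2 N\right)\right) \left(54 + N\right)}{3} = \frac{\left(2 N + 2 v\right) \left(54 + N\right)}{3} = \frac{\left(54 + N\right) \left(2 N + 2 v\right)}{3}$)
$\frac{p{\left(-107,u{\left(-7 \right)} \right)}}{67190} = \frac{36 \left(9 + \left(-7\right)^{2} + 10 \left(-7\right)\right) + 36 \left(-107\right) + \frac{2 \left(9 + \left(-7\right)^{2} + 10 \left(-7\right)\right)^{2}}{3} + \frac{2}{3} \left(9 + \left(-7\right)^{2} + 10 \left(-7\right)\right) \left(-107\right)}{67190} = \left(36 \left(9 + 49 - 70\right) - 3852 + \frac{2 \left(9 + 49 - 70\right)^{2}}{3} + \frac{2}{3} \left(9 + 49 - 70\right) \left(-107\right)\right) \frac{1}{67190} = \left(36 \left(-12\right) - 3852 + \frac{2 \left(-12\right)^{2}}{3} + \frac{2}{3} \left(-12\right) \left(-107\right)\right) \frac{1}{67190} = \left(-432 - 3852 + \frac{2}{3} \cdot 144 + 856\right) \frac{1}{67190} = \left(-432 - 3852 + 96 + 856\right) \frac{1}{67190} = \left(-3332\right) \frac{1}{67190} = - \frac{1666}{33595}$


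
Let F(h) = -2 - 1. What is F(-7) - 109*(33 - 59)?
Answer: 2831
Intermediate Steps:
F(h) = -3
F(-7) - 109*(33 - 59) = -3 - 109*(33 - 59) = -3 - 109*(-26) = -3 + 2834 = 2831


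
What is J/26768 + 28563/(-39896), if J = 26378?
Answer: 4496911/16686502 ≈ 0.26949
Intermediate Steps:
J/26768 + 28563/(-39896) = 26378/26768 + 28563/(-39896) = 26378*(1/26768) + 28563*(-1/39896) = 13189/13384 - 28563/39896 = 4496911/16686502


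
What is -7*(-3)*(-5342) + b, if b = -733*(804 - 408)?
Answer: -402450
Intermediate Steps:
b = -290268 (b = -733*396 = -290268)
-7*(-3)*(-5342) + b = -7*(-3)*(-5342) - 290268 = 21*(-5342) - 290268 = -112182 - 290268 = -402450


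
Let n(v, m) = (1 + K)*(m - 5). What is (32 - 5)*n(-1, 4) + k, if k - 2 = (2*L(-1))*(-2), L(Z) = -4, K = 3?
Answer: -90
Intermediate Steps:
n(v, m) = -20 + 4*m (n(v, m) = (1 + 3)*(m - 5) = 4*(-5 + m) = -20 + 4*m)
k = 18 (k = 2 + (2*(-4))*(-2) = 2 - 8*(-2) = 2 + 16 = 18)
(32 - 5)*n(-1, 4) + k = (32 - 5)*(-20 + 4*4) + 18 = 27*(-20 + 16) + 18 = 27*(-4) + 18 = -108 + 18 = -90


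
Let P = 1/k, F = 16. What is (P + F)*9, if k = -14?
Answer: 2007/14 ≈ 143.36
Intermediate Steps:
P = -1/14 (P = 1/(-14) = -1/14 ≈ -0.071429)
(P + F)*9 = (-1/14 + 16)*9 = (223/14)*9 = 2007/14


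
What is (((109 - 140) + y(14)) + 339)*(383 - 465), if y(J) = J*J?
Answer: -41328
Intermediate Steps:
y(J) = J**2
(((109 - 140) + y(14)) + 339)*(383 - 465) = (((109 - 140) + 14**2) + 339)*(383 - 465) = ((-31 + 196) + 339)*(-82) = (165 + 339)*(-82) = 504*(-82) = -41328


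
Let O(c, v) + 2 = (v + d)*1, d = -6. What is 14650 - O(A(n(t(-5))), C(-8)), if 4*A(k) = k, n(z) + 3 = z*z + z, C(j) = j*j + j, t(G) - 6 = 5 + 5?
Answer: 14602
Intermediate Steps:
t(G) = 16 (t(G) = 6 + (5 + 5) = 6 + 10 = 16)
C(j) = j + j² (C(j) = j² + j = j + j²)
n(z) = -3 + z + z² (n(z) = -3 + (z*z + z) = -3 + (z² + z) = -3 + (z + z²) = -3 + z + z²)
A(k) = k/4
O(c, v) = -8 + v (O(c, v) = -2 + (v - 6)*1 = -2 + (-6 + v)*1 = -2 + (-6 + v) = -8 + v)
14650 - O(A(n(t(-5))), C(-8)) = 14650 - (-8 - 8*(1 - 8)) = 14650 - (-8 - 8*(-7)) = 14650 - (-8 + 56) = 14650 - 1*48 = 14650 - 48 = 14602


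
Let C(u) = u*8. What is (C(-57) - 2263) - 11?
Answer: -2730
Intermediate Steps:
C(u) = 8*u
(C(-57) - 2263) - 11 = (8*(-57) - 2263) - 11 = (-456 - 2263) - 11 = -2719 - 11 = -2730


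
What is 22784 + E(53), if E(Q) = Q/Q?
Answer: 22785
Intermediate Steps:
E(Q) = 1
22784 + E(53) = 22784 + 1 = 22785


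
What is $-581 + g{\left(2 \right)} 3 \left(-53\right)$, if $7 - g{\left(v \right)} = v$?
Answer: $-1376$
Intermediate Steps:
$g{\left(v \right)} = 7 - v$
$-581 + g{\left(2 \right)} 3 \left(-53\right) = -581 + \left(7 - 2\right) 3 \left(-53\right) = -581 + \left(7 - 2\right) \left(-159\right) = -581 + 5 \left(-159\right) = -581 - 795 = -1376$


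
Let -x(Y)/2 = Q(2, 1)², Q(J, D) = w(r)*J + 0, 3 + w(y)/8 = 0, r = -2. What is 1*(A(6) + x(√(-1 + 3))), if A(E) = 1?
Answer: -4607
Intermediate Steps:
w(y) = -24 (w(y) = -24 + 8*0 = -24 + 0 = -24)
Q(J, D) = -24*J (Q(J, D) = -24*J + 0 = -24*J)
x(Y) = -4608 (x(Y) = -2*(-24*2)² = -2*(-48)² = -2*2304 = -4608)
1*(A(6) + x(√(-1 + 3))) = 1*(1 - 4608) = 1*(-4607) = -4607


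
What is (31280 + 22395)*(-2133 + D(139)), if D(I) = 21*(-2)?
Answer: -116743125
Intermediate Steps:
D(I) = -42
(31280 + 22395)*(-2133 + D(139)) = (31280 + 22395)*(-2133 - 42) = 53675*(-2175) = -116743125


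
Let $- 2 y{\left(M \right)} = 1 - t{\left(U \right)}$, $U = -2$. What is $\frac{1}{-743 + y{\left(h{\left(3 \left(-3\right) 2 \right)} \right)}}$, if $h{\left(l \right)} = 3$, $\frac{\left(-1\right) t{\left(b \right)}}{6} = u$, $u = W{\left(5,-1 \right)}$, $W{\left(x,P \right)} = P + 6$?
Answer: $- \frac{2}{1517} \approx -0.0013184$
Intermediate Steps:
$W{\left(x,P \right)} = 6 + P$
$u = 5$ ($u = 6 - 1 = 5$)
$t{\left(b \right)} = -30$ ($t{\left(b \right)} = \left(-6\right) 5 = -30$)
$y{\left(M \right)} = - \frac{31}{2}$ ($y{\left(M \right)} = - \frac{1 - -30}{2} = - \frac{1 + 30}{2} = \left(- \frac{1}{2}\right) 31 = - \frac{31}{2}$)
$\frac{1}{-743 + y{\left(h{\left(3 \left(-3\right) 2 \right)} \right)}} = \frac{1}{-743 - \frac{31}{2}} = \frac{1}{- \frac{1517}{2}} = - \frac{2}{1517}$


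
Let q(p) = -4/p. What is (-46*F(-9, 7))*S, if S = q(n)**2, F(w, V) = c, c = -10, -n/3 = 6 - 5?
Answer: 7360/9 ≈ 817.78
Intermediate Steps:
n = -3 (n = -3*(6 - 5) = -3*1 = -3)
F(w, V) = -10
S = 16/9 (S = (-4/(-3))**2 = (-4*(-1/3))**2 = (4/3)**2 = 16/9 ≈ 1.7778)
(-46*F(-9, 7))*S = -46*(-10)*(16/9) = 460*(16/9) = 7360/9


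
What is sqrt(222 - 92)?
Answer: sqrt(130) ≈ 11.402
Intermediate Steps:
sqrt(222 - 92) = sqrt(130)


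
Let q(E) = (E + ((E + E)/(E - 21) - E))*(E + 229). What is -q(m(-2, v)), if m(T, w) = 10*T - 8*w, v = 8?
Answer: -232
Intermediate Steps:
m(T, w) = -8*w + 10*T
q(E) = 2*E*(229 + E)/(-21 + E) (q(E) = (E + ((2*E)/(-21 + E) - E))*(229 + E) = (E + (2*E/(-21 + E) - E))*(229 + E) = (E + (-E + 2*E/(-21 + E)))*(229 + E) = (2*E/(-21 + E))*(229 + E) = 2*E*(229 + E)/(-21 + E))
-q(m(-2, v)) = -2*(-8*8 + 10*(-2))*(229 + (-8*8 + 10*(-2)))/(-21 + (-8*8 + 10*(-2))) = -2*(-64 - 20)*(229 + (-64 - 20))/(-21 + (-64 - 20)) = -2*(-84)*(229 - 84)/(-21 - 84) = -2*(-84)*145/(-105) = -2*(-84)*(-1)*145/105 = -1*232 = -232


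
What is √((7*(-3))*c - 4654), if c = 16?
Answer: I*√4990 ≈ 70.64*I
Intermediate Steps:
√((7*(-3))*c - 4654) = √((7*(-3))*16 - 4654) = √(-21*16 - 4654) = √(-336 - 4654) = √(-4990) = I*√4990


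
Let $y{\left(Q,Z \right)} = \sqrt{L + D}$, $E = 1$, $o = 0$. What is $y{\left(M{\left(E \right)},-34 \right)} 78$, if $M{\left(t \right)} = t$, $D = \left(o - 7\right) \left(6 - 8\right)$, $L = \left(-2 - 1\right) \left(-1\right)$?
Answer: $78 \sqrt{17} \approx 321.6$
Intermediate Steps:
$L = 3$ ($L = \left(-3\right) \left(-1\right) = 3$)
$D = 14$ ($D = \left(0 - 7\right) \left(6 - 8\right) = \left(-7\right) \left(-2\right) = 14$)
$y{\left(Q,Z \right)} = \sqrt{17}$ ($y{\left(Q,Z \right)} = \sqrt{3 + 14} = \sqrt{17}$)
$y{\left(M{\left(E \right)},-34 \right)} 78 = \sqrt{17} \cdot 78 = 78 \sqrt{17}$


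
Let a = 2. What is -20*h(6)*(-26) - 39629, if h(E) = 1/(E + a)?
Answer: -39564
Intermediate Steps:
h(E) = 1/(2 + E) (h(E) = 1/(E + 2) = 1/(2 + E))
-20*h(6)*(-26) - 39629 = -20/(2 + 6)*(-26) - 39629 = -20/8*(-26) - 39629 = -20*⅛*(-26) - 39629 = -5/2*(-26) - 39629 = 65 - 39629 = -39564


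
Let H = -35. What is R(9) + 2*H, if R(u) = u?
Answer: -61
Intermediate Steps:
R(9) + 2*H = 9 + 2*(-35) = 9 - 70 = -61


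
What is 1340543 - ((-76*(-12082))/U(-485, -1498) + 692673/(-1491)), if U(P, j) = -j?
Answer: 71280844298/53179 ≈ 1.3404e+6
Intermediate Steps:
1340543 - ((-76*(-12082))/U(-485, -1498) + 692673/(-1491)) = 1340543 - ((-76*(-12082))/((-1*(-1498))) + 692673/(-1491)) = 1340543 - (918232/1498 + 692673*(-1/1491)) = 1340543 - (918232*(1/1498) - 230891/497) = 1340543 - (65588/107 - 230891/497) = 1340543 - 1*7891899/53179 = 1340543 - 7891899/53179 = 71280844298/53179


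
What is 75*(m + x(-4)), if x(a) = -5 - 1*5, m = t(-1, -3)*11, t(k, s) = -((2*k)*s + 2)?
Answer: -7350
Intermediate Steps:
t(k, s) = -2 - 2*k*s (t(k, s) = -(2*k*s + 2) = -(2 + 2*k*s) = -2 - 2*k*s)
m = -88 (m = (-2 - 2*(-1)*(-3))*11 = (-2 - 6)*11 = -8*11 = -88)
x(a) = -10 (x(a) = -5 - 5 = -10)
75*(m + x(-4)) = 75*(-88 - 10) = 75*(-98) = -7350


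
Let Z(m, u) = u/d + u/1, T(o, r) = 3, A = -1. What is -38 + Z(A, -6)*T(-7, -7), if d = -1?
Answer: -38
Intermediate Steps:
Z(m, u) = 0 (Z(m, u) = u/(-1) + u/1 = u*(-1) + u*1 = -u + u = 0)
-38 + Z(A, -6)*T(-7, -7) = -38 + 0*3 = -38 + 0 = -38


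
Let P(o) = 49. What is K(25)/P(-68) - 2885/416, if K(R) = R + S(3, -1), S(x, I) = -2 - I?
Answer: -131381/20384 ≈ -6.4453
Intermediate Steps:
K(R) = -1 + R (K(R) = R + (-2 - 1*(-1)) = R + (-2 + 1) = R - 1 = -1 + R)
K(25)/P(-68) - 2885/416 = (-1 + 25)/49 - 2885/416 = 24*(1/49) - 2885*1/416 = 24/49 - 2885/416 = -131381/20384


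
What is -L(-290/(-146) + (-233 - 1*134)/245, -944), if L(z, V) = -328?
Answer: 328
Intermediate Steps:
-L(-290/(-146) + (-233 - 1*134)/245, -944) = -1*(-328) = 328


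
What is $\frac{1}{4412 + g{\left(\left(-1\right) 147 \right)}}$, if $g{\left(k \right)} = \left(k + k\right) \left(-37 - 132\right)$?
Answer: $\frac{1}{54098} \approx 1.8485 \cdot 10^{-5}$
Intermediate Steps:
$g{\left(k \right)} = - 338 k$ ($g{\left(k \right)} = 2 k \left(-169\right) = - 338 k$)
$\frac{1}{4412 + g{\left(\left(-1\right) 147 \right)}} = \frac{1}{4412 - 338 \left(\left(-1\right) 147\right)} = \frac{1}{4412 - -49686} = \frac{1}{4412 + 49686} = \frac{1}{54098}$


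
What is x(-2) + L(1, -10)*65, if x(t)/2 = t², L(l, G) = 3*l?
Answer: 203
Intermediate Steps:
x(t) = 2*t²
x(-2) + L(1, -10)*65 = 2*(-2)² + (3*1)*65 = 2*4 + 3*65 = 8 + 195 = 203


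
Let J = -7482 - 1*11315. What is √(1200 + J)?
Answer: I*√17597 ≈ 132.65*I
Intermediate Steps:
J = -18797 (J = -7482 - 11315 = -18797)
√(1200 + J) = √(1200 - 18797) = √(-17597) = I*√17597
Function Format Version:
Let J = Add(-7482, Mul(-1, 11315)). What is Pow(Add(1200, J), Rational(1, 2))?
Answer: Mul(I, Pow(17597, Rational(1, 2))) ≈ Mul(132.65, I)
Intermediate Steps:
J = -18797 (J = Add(-7482, -11315) = -18797)
Pow(Add(1200, J), Rational(1, 2)) = Pow(Add(1200, -18797), Rational(1, 2)) = Pow(-17597, Rational(1, 2)) = Mul(I, Pow(17597, Rational(1, 2)))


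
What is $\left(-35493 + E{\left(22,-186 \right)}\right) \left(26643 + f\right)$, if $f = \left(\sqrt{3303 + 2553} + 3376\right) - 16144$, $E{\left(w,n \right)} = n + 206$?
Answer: $-492187875 - 141892 \sqrt{366} \approx -4.949 \cdot 10^{8}$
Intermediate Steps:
$E{\left(w,n \right)} = 206 + n$
$f = -12768 + 4 \sqrt{366}$ ($f = \left(\sqrt{5856} + 3376\right) - 16144 = \left(4 \sqrt{366} + 3376\right) - 16144 = \left(3376 + 4 \sqrt{366}\right) - 16144 = -12768 + 4 \sqrt{366} \approx -12691.0$)
$\left(-35493 + E{\left(22,-186 \right)}\right) \left(26643 + f\right) = \left(-35493 + \left(206 - 186\right)\right) \left(26643 - \left(12768 - 4 \sqrt{366}\right)\right) = \left(-35493 + 20\right) \left(13875 + 4 \sqrt{366}\right) = - 35473 \left(13875 + 4 \sqrt{366}\right) = -492187875 - 141892 \sqrt{366}$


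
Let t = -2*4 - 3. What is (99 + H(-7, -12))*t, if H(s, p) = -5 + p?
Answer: -902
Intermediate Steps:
t = -11 (t = -8 - 3 = -11)
(99 + H(-7, -12))*t = (99 + (-5 - 12))*(-11) = (99 - 17)*(-11) = 82*(-11) = -902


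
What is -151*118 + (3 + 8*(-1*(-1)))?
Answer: -17807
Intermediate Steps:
-151*118 + (3 + 8*(-1*(-1))) = -17818 + (3 + 8*1) = -17818 + (3 + 8) = -17818 + 11 = -17807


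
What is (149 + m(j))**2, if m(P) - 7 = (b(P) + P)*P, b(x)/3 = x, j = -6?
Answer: 90000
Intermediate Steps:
b(x) = 3*x
m(P) = 7 + 4*P**2 (m(P) = 7 + (3*P + P)*P = 7 + (4*P)*P = 7 + 4*P**2)
(149 + m(j))**2 = (149 + (7 + 4*(-6)**2))**2 = (149 + (7 + 4*36))**2 = (149 + (7 + 144))**2 = (149 + 151)**2 = 300**2 = 90000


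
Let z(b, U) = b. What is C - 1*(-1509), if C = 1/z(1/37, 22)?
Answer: 1546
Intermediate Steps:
C = 37 (C = 1/(1/37) = 37)
C - 1*(-1509) = 37 - 1*(-1509) = 37 + 1509 = 1546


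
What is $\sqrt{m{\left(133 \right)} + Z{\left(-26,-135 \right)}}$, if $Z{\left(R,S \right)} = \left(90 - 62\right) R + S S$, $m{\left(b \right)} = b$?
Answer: $\sqrt{17630} \approx 132.78$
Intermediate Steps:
$Z{\left(R,S \right)} = S^{2} + 28 R$ ($Z{\left(R,S \right)} = \left(90 - 62\right) R + S^{2} = 28 R + S^{2} = S^{2} + 28 R$)
$\sqrt{m{\left(133 \right)} + Z{\left(-26,-135 \right)}} = \sqrt{133 + \left(\left(-135\right)^{2} + 28 \left(-26\right)\right)} = \sqrt{133 + \left(18225 - 728\right)} = \sqrt{133 + 17497} = \sqrt{17630}$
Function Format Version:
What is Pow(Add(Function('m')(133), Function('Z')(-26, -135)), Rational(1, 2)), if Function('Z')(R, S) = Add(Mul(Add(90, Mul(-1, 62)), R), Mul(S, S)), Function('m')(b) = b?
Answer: Pow(17630, Rational(1, 2)) ≈ 132.78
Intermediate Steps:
Function('Z')(R, S) = Add(Pow(S, 2), Mul(28, R)) (Function('Z')(R, S) = Add(Mul(Add(90, -62), R), Pow(S, 2)) = Add(Mul(28, R), Pow(S, 2)) = Add(Pow(S, 2), Mul(28, R)))
Pow(Add(Function('m')(133), Function('Z')(-26, -135)), Rational(1, 2)) = Pow(Add(133, Add(Pow(-135, 2), Mul(28, -26))), Rational(1, 2)) = Pow(Add(133, Add(18225, -728)), Rational(1, 2)) = Pow(Add(133, 17497), Rational(1, 2)) = Pow(17630, Rational(1, 2))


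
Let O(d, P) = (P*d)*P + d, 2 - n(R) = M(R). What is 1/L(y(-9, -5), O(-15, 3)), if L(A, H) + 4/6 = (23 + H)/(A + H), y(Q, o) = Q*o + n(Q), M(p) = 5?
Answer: 108/55 ≈ 1.9636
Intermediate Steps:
n(R) = -3 (n(R) = 2 - 1*5 = 2 - 5 = -3)
O(d, P) = d + d*P² (O(d, P) = d*P² + d = d + d*P²)
y(Q, o) = -3 + Q*o (y(Q, o) = Q*o - 3 = -3 + Q*o)
L(A, H) = -⅔ + (23 + H)/(A + H)
1/L(y(-9, -5), O(-15, 3)) = 1/((69 - 15*(1 + 3²) - 2*(-3 - 9*(-5)))/(3*((-3 - 9*(-5)) - 15*(1 + 3²)))) = 1/((69 - 15*(1 + 9) - 2*(-3 + 45))/(3*((-3 + 45) - 15*(1 + 9)))) = 1/((69 - 15*10 - 2*42)/(3*(42 - 15*10))) = 1/((69 - 150 - 84)/(3*(42 - 150))) = 1/((⅓)*(-165)/(-108)) = 1/((⅓)*(-1/108)*(-165)) = 1/(55/108) = 108/55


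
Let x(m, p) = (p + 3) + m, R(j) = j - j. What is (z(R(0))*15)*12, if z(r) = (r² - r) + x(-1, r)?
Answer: 360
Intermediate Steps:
R(j) = 0
x(m, p) = 3 + m + p (x(m, p) = (3 + p) + m = 3 + m + p)
z(r) = 2 + r² (z(r) = (r² - r) + (3 - 1 + r) = (r² - r) + (2 + r) = 2 + r²)
(z(R(0))*15)*12 = ((2 + 0²)*15)*12 = ((2 + 0)*15)*12 = (2*15)*12 = 30*12 = 360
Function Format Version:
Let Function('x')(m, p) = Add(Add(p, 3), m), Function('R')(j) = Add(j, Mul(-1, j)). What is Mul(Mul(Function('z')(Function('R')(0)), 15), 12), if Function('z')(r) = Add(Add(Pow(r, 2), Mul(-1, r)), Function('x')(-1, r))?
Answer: 360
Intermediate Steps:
Function('R')(j) = 0
Function('x')(m, p) = Add(3, m, p) (Function('x')(m, p) = Add(Add(3, p), m) = Add(3, m, p))
Function('z')(r) = Add(2, Pow(r, 2)) (Function('z')(r) = Add(Add(Pow(r, 2), Mul(-1, r)), Add(3, -1, r)) = Add(Add(Pow(r, 2), Mul(-1, r)), Add(2, r)) = Add(2, Pow(r, 2)))
Mul(Mul(Function('z')(Function('R')(0)), 15), 12) = Mul(Mul(Add(2, Pow(0, 2)), 15), 12) = Mul(Mul(Add(2, 0), 15), 12) = Mul(Mul(2, 15), 12) = Mul(30, 12) = 360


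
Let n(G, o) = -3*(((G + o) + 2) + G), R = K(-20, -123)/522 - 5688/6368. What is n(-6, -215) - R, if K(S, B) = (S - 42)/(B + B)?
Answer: 17271754795/25553988 ≈ 675.89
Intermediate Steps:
K(S, B) = (-42 + S)/(2*B) (K(S, B) = (-42 + S)/((2*B)) = (-42 + S)*(1/(2*B)) = (-42 + S)/(2*B))
R = -22812895/25553988 (R = ((1/2)*(-42 - 20)/(-123))/522 - 5688/6368 = ((1/2)*(-1/123)*(-62))*(1/522) - 5688*1/6368 = (31/123)*(1/522) - 711/796 = 31/64206 - 711/796 = -22812895/25553988 ≈ -0.89273)
n(G, o) = -6 - 6*G - 3*o (n(G, o) = -3*((2 + G + o) + G) = -3*(2 + o + 2*G) = -6 - 6*G - 3*o)
n(-6, -215) - R = (-6 - 6*(-6) - 3*(-215)) - 1*(-22812895/25553988) = (-6 + 36 + 645) + 22812895/25553988 = 675 + 22812895/25553988 = 17271754795/25553988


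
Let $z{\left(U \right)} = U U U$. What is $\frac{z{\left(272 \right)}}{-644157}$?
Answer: $- \frac{20123648}{644157} \approx -31.24$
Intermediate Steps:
$z{\left(U \right)} = U^{3}$ ($z{\left(U \right)} = U^{2} U = U^{3}$)
$\frac{z{\left(272 \right)}}{-644157} = \frac{272^{3}}{-644157} = 20123648 \left(- \frac{1}{644157}\right) = - \frac{20123648}{644157}$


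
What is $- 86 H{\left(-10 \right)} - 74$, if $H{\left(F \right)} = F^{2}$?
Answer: $-8674$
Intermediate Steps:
$- 86 H{\left(-10 \right)} - 74 = - 86 \left(-10\right)^{2} - 74 = \left(-86\right) 100 - 74 = -8600 - 74 = -8674$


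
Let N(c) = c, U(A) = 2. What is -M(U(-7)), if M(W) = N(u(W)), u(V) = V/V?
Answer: -1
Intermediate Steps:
u(V) = 1
M(W) = 1
-M(U(-7)) = -1*1 = -1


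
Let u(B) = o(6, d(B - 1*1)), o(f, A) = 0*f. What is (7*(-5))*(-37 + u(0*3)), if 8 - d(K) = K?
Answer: 1295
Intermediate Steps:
d(K) = 8 - K
o(f, A) = 0
u(B) = 0
(7*(-5))*(-37 + u(0*3)) = (7*(-5))*(-37 + 0) = -35*(-37) = 1295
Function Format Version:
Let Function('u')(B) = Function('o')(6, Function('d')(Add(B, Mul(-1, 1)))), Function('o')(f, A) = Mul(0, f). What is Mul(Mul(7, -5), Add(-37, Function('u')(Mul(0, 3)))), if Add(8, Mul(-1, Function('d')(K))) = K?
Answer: 1295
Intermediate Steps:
Function('d')(K) = Add(8, Mul(-1, K))
Function('o')(f, A) = 0
Function('u')(B) = 0
Mul(Mul(7, -5), Add(-37, Function('u')(Mul(0, 3)))) = Mul(Mul(7, -5), Add(-37, 0)) = Mul(-35, -37) = 1295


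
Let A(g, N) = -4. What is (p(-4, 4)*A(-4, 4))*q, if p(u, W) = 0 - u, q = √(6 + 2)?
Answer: -32*√2 ≈ -45.255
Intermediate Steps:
q = 2*√2 (q = √8 = 2*√2 ≈ 2.8284)
p(u, W) = -u
(p(-4, 4)*A(-4, 4))*q = (-1*(-4)*(-4))*(2*√2) = (4*(-4))*(2*√2) = -32*√2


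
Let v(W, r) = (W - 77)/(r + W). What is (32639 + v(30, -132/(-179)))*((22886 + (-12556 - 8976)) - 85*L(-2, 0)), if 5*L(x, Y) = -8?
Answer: 133780666925/2751 ≈ 4.8630e+7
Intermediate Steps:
L(x, Y) = -8/5 (L(x, Y) = (⅕)*(-8) = -8/5)
v(W, r) = (-77 + W)/(W + r)
(32639 + v(30, -132/(-179)))*((22886 + (-12556 - 8976)) - 85*L(-2, 0)) = (32639 + (-77 + 30)/(30 - 132/(-179)))*((22886 + (-12556 - 8976)) - 85*(-8/5)) = (32639 - 47/(30 - 132*(-1/179)))*((22886 - 21532) + 136) = (32639 - 47/(30 + 132/179))*(1354 + 136) = (32639 - 47/(5502/179))*1490 = (32639 + (179/5502)*(-47))*1490 = (32639 - 8413/5502)*1490 = (179571365/5502)*1490 = 133780666925/2751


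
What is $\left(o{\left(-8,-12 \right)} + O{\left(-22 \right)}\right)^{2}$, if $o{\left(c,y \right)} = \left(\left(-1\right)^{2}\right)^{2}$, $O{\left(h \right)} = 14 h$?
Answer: $94249$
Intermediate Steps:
$o{\left(c,y \right)} = 1$ ($o{\left(c,y \right)} = 1^{2} = 1$)
$\left(o{\left(-8,-12 \right)} + O{\left(-22 \right)}\right)^{2} = \left(1 + 14 \left(-22\right)\right)^{2} = \left(1 - 308\right)^{2} = \left(-307\right)^{2} = 94249$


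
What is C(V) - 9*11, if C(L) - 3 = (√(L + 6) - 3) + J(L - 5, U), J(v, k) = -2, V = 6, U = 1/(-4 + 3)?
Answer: -101 + 2*√3 ≈ -97.536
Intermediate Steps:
U = -1 (U = 1/(-1) = -1)
C(L) = -2 + √(6 + L) (C(L) = 3 + ((√(L + 6) - 3) - 2) = 3 + ((√(6 + L) - 3) - 2) = 3 + ((-3 + √(6 + L)) - 2) = 3 + (-5 + √(6 + L)) = -2 + √(6 + L))
C(V) - 9*11 = (-2 + √(6 + 6)) - 9*11 = (-2 + √12) - 99 = (-2 + 2*√3) - 99 = -101 + 2*√3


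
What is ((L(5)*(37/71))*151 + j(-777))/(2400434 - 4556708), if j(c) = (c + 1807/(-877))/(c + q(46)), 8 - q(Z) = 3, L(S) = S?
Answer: -2370216737/12956544819747 ≈ -0.00018294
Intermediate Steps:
q(Z) = 5 (q(Z) = 8 - 1*3 = 8 - 3 = 5)
j(c) = (-1807/877 + c)/(5 + c) (j(c) = (c + 1807/(-877))/(c + 5) = (c + 1807*(-1/877))/(5 + c) = (c - 1807/877)/(5 + c) = (-1807/877 + c)/(5 + c))
((L(5)*(37/71))*151 + j(-777))/(2400434 - 4556708) = ((5*(37/71))*151 + (-1807/877 - 777)/(5 - 777))/(2400434 - 4556708) = ((5*(37*(1/71)))*151 - 683236/877/(-772))/(-2156274) = ((5*(37/71))*151 - 1/772*(-683236/877))*(-1/2156274) = ((185/71)*151 + 170809/169261)*(-1/2156274) = (27935/71 + 170809/169261)*(-1/2156274) = (4740433474/12017531)*(-1/2156274) = -2370216737/12956544819747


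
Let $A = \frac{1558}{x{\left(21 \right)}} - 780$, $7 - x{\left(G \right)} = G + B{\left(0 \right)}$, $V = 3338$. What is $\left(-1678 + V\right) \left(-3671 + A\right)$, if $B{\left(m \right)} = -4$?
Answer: $-7647288$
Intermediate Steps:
$x{\left(G \right)} = 11 - G$ ($x{\left(G \right)} = 7 - \left(G - 4\right) = 7 - \left(-4 + G\right) = 11 - G$)
$A = - \frac{4679}{5}$ ($A = \frac{1558}{11 - 21} - 780 = \frac{1558}{-10} - 780 = 1558 \left(- \frac{1}{10}\right) - 780 = - \frac{779}{5} - 780 = - \frac{4679}{5} \approx -935.8$)
$\left(-1678 + V\right) \left(-3671 + A\right) = \left(-1678 + 3338\right) \left(-3671 - \frac{4679}{5}\right) = 1660 \left(- \frac{23034}{5}\right) = -7647288$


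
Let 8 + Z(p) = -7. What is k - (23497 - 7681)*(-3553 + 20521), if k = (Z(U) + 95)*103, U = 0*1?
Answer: -268357648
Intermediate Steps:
U = 0
Z(p) = -15 (Z(p) = -8 - 7 = -15)
k = 8240 (k = (-15 + 95)*103 = 80*103 = 8240)
k - (23497 - 7681)*(-3553 + 20521) = 8240 - (23497 - 7681)*(-3553 + 20521) = 8240 - 15816*16968 = 8240 - 1*268365888 = 8240 - 268365888 = -268357648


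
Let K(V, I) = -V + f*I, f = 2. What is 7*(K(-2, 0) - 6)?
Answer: -28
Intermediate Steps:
K(V, I) = -V + 2*I
7*(K(-2, 0) - 6) = 7*((-1*(-2) + 2*0) - 6) = 7*((2 + 0) - 6) = 7*(2 - 6) = 7*(-4) = -28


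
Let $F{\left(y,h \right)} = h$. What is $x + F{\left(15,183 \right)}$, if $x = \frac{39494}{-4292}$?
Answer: $\frac{372971}{2146} \approx 173.8$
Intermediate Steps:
$x = - \frac{19747}{2146}$ ($x = 39494 \left(- \frac{1}{4292}\right) = - \frac{19747}{2146} \approx -9.2018$)
$x + F{\left(15,183 \right)} = - \frac{19747}{2146} + 183 = \frac{372971}{2146}$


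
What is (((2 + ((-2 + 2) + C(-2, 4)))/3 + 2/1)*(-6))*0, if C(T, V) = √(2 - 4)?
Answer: 0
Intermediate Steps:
C(T, V) = I*√2 (C(T, V) = √(-2) = I*√2)
(((2 + ((-2 + 2) + C(-2, 4)))/3 + 2/1)*(-6))*0 = (((2 + ((-2 + 2) + I*√2))/3 + 2/1)*(-6))*0 = (((2 + (0 + I*√2))*(⅓) + 2*1)*(-6))*0 = (((2 + I*√2)*(⅓) + 2)*(-6))*0 = (((⅔ + I*√2/3) + 2)*(-6))*0 = ((8/3 + I*√2/3)*(-6))*0 = (-16 - 2*I*√2)*0 = 0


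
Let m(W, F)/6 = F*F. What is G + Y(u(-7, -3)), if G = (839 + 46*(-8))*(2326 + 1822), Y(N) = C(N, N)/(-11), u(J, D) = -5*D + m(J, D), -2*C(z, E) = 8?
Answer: 21490792/11 ≈ 1.9537e+6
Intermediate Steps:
m(W, F) = 6*F² (m(W, F) = 6*(F*F) = 6*F²)
C(z, E) = -4 (C(z, E) = -½*8 = -4)
u(J, D) = -5*D + 6*D²
Y(N) = 4/11 (Y(N) = -4/(-11) = -4*(-1/11) = 4/11)
G = 1953708 (G = (839 - 368)*4148 = 471*4148 = 1953708)
G + Y(u(-7, -3)) = 1953708 + 4/11 = 21490792/11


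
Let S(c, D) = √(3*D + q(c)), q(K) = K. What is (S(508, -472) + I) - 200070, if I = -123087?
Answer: -323157 + 2*I*√227 ≈ -3.2316e+5 + 30.133*I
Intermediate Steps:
S(c, D) = √(c + 3*D) (S(c, D) = √(3*D + c) = √(c + 3*D))
(S(508, -472) + I) - 200070 = (√(508 + 3*(-472)) - 123087) - 200070 = (√(508 - 1416) - 123087) - 200070 = (√(-908) - 123087) - 200070 = (2*I*√227 - 123087) - 200070 = (-123087 + 2*I*√227) - 200070 = -323157 + 2*I*√227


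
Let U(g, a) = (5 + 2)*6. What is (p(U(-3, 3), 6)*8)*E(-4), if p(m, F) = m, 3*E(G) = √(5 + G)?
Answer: 112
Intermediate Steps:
E(G) = √(5 + G)/3
U(g, a) = 42 (U(g, a) = 7*6 = 42)
(p(U(-3, 3), 6)*8)*E(-4) = (42*8)*(√(5 - 4)/3) = 336*(√1/3) = 336*((⅓)*1) = 336*(⅓) = 112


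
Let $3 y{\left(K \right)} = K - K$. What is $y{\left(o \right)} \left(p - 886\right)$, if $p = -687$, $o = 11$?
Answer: $0$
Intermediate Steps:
$y{\left(K \right)} = 0$ ($y{\left(K \right)} = \frac{K - K}{3} = \frac{1}{3} \cdot 0 = 0$)
$y{\left(o \right)} \left(p - 886\right) = 0 \left(-687 - 886\right) = 0 \left(-1573\right) = 0$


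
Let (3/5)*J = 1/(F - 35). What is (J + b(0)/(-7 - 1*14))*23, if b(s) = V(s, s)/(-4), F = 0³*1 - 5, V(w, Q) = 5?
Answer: 23/56 ≈ 0.41071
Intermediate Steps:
F = -5 (F = 0*1 - 5 = 0 - 5 = -5)
J = -1/24 (J = 5/(3*(-5 - 35)) = (5/3)/(-40) = (5/3)*(-1/40) = -1/24 ≈ -0.041667)
b(s) = -5/4 (b(s) = 5/(-4) = 5*(-¼) = -5/4)
(J + b(0)/(-7 - 1*14))*23 = (-1/24 - 5/(4*(-7 - 1*14)))*23 = (-1/24 - 5/(4*(-7 - 14)))*23 = (-1/24 - 5/4/(-21))*23 = (-1/24 - 5/4*(-1/21))*23 = (-1/24 + 5/84)*23 = (1/56)*23 = 23/56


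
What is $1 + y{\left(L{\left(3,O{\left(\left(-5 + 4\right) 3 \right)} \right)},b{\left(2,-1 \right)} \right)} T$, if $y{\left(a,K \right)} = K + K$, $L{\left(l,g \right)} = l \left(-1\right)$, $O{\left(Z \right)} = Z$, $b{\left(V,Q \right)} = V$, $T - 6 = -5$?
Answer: $5$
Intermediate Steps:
$T = 1$ ($T = 6 - 5 = 1$)
$L{\left(l,g \right)} = - l$
$y{\left(a,K \right)} = 2 K$
$1 + y{\left(L{\left(3,O{\left(\left(-5 + 4\right) 3 \right)} \right)},b{\left(2,-1 \right)} \right)} T = 1 + 2 \cdot 2 \cdot 1 = 1 + 4 \cdot 1 = 1 + 4 = 5$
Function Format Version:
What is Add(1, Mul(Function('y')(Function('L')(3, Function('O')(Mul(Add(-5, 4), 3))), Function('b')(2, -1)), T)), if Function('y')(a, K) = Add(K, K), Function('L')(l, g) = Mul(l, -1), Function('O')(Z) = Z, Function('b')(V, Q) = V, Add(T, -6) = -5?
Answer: 5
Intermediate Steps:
T = 1 (T = Add(6, -5) = 1)
Function('L')(l, g) = Mul(-1, l)
Function('y')(a, K) = Mul(2, K)
Add(1, Mul(Function('y')(Function('L')(3, Function('O')(Mul(Add(-5, 4), 3))), Function('b')(2, -1)), T)) = Add(1, Mul(Mul(2, 2), 1)) = Add(1, Mul(4, 1)) = Add(1, 4) = 5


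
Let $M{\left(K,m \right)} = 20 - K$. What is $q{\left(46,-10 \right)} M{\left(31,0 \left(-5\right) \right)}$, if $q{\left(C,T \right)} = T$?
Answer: $110$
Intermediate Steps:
$q{\left(46,-10 \right)} M{\left(31,0 \left(-5\right) \right)} = - 10 \left(20 - 31\right) = \left(-10\right) \left(-11\right) = 110$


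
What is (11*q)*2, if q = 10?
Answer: 220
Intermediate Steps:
(11*q)*2 = (11*10)*2 = 110*2 = 220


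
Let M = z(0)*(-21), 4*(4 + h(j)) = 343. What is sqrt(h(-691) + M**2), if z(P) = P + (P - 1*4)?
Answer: sqrt(28551)/2 ≈ 84.485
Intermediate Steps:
h(j) = 327/4 (h(j) = -4 + (1/4)*343 = -4 + 343/4 = 327/4)
z(P) = -4 + 2*P (z(P) = P + (P - 4) = P + (-4 + P) = -4 + 2*P)
M = 84 (M = (-4 + 2*0)*(-21) = (-4 + 0)*(-21) = -4*(-21) = 84)
sqrt(h(-691) + M**2) = sqrt(327/4 + 84**2) = sqrt(327/4 + 7056) = sqrt(28551/4) = sqrt(28551)/2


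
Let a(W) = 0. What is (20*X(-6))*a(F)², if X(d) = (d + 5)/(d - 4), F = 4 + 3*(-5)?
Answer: 0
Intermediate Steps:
F = -11 (F = 4 - 15 = -11)
X(d) = (5 + d)/(-4 + d)
(20*X(-6))*a(F)² = (20*((5 - 6)/(-4 - 6)))*0² = (20*(-1/(-10)))*0 = (20*(-⅒*(-1)))*0 = (20*(⅒))*0 = 2*0 = 0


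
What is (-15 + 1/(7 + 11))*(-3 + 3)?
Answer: 0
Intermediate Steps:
(-15 + 1/(7 + 11))*(-3 + 3) = (-15 + 1/18)*0 = -269/18*0 = 0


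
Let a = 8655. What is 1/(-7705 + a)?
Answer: 1/950 ≈ 0.0010526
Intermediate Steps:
1/(-7705 + a) = 1/(-7705 + 8655) = 1/950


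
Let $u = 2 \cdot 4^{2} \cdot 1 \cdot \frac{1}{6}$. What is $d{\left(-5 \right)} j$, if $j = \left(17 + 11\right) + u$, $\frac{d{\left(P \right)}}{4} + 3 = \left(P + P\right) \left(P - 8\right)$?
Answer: $\frac{50800}{3} \approx 16933.0$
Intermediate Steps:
$u = \frac{16}{3}$ ($u = 2 \cdot 16 \cdot 1 \cdot \frac{1}{6} = 32 \cdot \frac{1}{6} = \frac{16}{3} \approx 5.3333$)
$d{\left(P \right)} = -12 + 8 P \left(-8 + P\right)$ ($d{\left(P \right)} = -12 + 4 \left(P + P\right) \left(P - 8\right) = -12 + 4 \cdot 2 P \left(-8 + P\right) = -12 + 8 P \left(-8 + P\right)$)
$j = \frac{100}{3}$ ($j = \left(17 + 11\right) + \frac{16}{3} = 28 + \frac{16}{3} = \frac{100}{3} \approx 33.333$)
$d{\left(-5 \right)} j = \left(-12 - -320 + 8 \left(-5\right)^{2}\right) \frac{100}{3} = \left(-12 + 320 + 8 \cdot 25\right) \frac{100}{3} = \left(-12 + 320 + 200\right) \frac{100}{3} = 508 \cdot \frac{100}{3} = \frac{50800}{3}$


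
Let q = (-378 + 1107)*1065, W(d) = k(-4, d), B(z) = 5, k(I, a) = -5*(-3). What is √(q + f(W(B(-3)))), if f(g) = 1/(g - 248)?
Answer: 2*√10537291258/233 ≈ 881.13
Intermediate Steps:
k(I, a) = 15
W(d) = 15
f(g) = 1/(-248 + g)
q = 776385 (q = 729*1065 = 776385)
√(q + f(W(B(-3)))) = √(776385 + 1/(-248 + 15)) = √(776385 + 1/(-233)) = √(776385 - 1/233) = √(180897704/233) = 2*√10537291258/233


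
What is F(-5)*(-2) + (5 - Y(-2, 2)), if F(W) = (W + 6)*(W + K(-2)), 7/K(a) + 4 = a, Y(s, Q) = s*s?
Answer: 40/3 ≈ 13.333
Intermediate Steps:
Y(s, Q) = s²
K(a) = 7/(-4 + a)
F(W) = (6 + W)*(-7/6 + W) (F(W) = (W + 6)*(W + 7/(-4 - 2)) = (6 + W)*(W + 7/(-6)) = (6 + W)*(W + 7*(-⅙)) = (6 + W)*(W - 7/6) = (6 + W)*(-7/6 + W))
F(-5)*(-2) + (5 - Y(-2, 2)) = (-7 + (-5)² + (29/6)*(-5))*(-2) + (5 - 1*(-2)²) = (-7 + 25 - 145/6)*(-2) + (5 - 1*4) = -37/6*(-2) + (5 - 4) = 37/3 + 1 = 40/3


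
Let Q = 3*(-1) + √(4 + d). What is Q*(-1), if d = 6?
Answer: 3 - √10 ≈ -0.16228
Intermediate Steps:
Q = -3 + √10 (Q = 3*(-1) + √(4 + 6) = -3 + √10 ≈ 0.16228)
Q*(-1) = (-3 + √10)*(-1) = 3 - √10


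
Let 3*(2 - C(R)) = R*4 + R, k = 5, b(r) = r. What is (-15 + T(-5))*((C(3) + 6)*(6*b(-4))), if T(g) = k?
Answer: 720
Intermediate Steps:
T(g) = 5
C(R) = 2 - 5*R/3 (C(R) = 2 - (R*4 + R)/3 = 2 - (4*R + R)/3 = 2 - 5*R/3)
(-15 + T(-5))*((C(3) + 6)*(6*b(-4))) = (-15 + 5)*(((2 - 5/3*3) + 6)*(6*(-4))) = -10*((2 - 5) + 6)*(-24) = -10*(-3 + 6)*(-24) = -30*(-24) = -10*(-72) = 720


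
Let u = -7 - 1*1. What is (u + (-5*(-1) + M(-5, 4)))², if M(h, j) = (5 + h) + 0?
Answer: 9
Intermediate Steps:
u = -8 (u = -7 - 1 = -8)
M(h, j) = 5 + h
(u + (-5*(-1) + M(-5, 4)))² = (-8 + (-5*(-1) + (5 - 5)))² = (-8 + (5 + 0))² = (-8 + 5)² = (-3)² = 9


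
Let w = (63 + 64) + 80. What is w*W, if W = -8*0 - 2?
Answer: -414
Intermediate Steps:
W = -2 (W = 0 - 2 = -2)
w = 207 (w = 127 + 80 = 207)
w*W = 207*(-2) = -414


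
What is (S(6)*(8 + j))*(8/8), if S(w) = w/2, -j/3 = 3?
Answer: -3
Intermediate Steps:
j = -9 (j = -3*3 = -9)
S(w) = w/2 (S(w) = w*(½) = w/2)
(S(6)*(8 + j))*(8/8) = (((½)*6)*(8 - 9))*(8/8) = (3*(-1))*(8*(⅛)) = -3*1 = -3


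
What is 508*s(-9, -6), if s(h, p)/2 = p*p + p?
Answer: 30480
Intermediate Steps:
s(h, p) = 2*p + 2*p**2 (s(h, p) = 2*(p*p + p) = 2*(p**2 + p) = 2*(p + p**2) = 2*p + 2*p**2)
508*s(-9, -6) = 508*(2*(-6)*(1 - 6)) = 508*(2*(-6)*(-5)) = 508*60 = 30480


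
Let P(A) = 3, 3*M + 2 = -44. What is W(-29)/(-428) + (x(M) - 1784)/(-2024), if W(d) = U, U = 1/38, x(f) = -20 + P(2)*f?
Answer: 3760797/4114792 ≈ 0.91397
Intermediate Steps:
M = -46/3 (M = -2/3 + (1/3)*(-44) = -2/3 - 44/3 = -46/3 ≈ -15.333)
x(f) = -20 + 3*f
U = 1/38 ≈ 0.026316
W(d) = 1/38
W(-29)/(-428) + (x(M) - 1784)/(-2024) = (1/38)/(-428) + ((-20 + 3*(-46/3)) - 1784)/(-2024) = (1/38)*(-1/428) + ((-20 - 46) - 1784)*(-1/2024) = -1/16264 + (-66 - 1784)*(-1/2024) = -1/16264 - 1850*(-1/2024) = -1/16264 + 925/1012 = 3760797/4114792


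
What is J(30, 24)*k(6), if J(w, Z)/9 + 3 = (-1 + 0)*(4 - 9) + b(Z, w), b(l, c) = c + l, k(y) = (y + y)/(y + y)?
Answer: 504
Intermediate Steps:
k(y) = 1 (k(y) = (2*y)/((2*y)) = (2*y)*(1/(2*y)) = 1)
J(w, Z) = 18 + 9*Z + 9*w (J(w, Z) = -27 + 9*((-1 + 0)*(4 - 9) + (w + Z)) = -27 + 9*(-1*(-5) + (Z + w)) = -27 + 9*(5 + (Z + w)) = -27 + 9*(5 + Z + w) = -27 + (45 + 9*Z + 9*w) = 18 + 9*Z + 9*w)
J(30, 24)*k(6) = (18 + 9*24 + 9*30)*1 = (18 + 216 + 270)*1 = 504*1 = 504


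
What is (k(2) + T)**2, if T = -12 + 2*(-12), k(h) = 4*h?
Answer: 784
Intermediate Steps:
T = -36 (T = -12 - 24 = -36)
(k(2) + T)**2 = (4*2 - 36)**2 = (8 - 36)**2 = (-28)**2 = 784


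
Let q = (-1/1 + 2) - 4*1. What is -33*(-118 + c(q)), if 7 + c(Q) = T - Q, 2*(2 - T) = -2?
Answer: 3927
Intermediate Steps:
T = 3 (T = 2 - ½*(-2) = 2 + 1 = 3)
q = -3 (q = (-1*1 + 2) - 4 = (-1 + 2) - 4 = 1 - 4 = -3)
c(Q) = -4 - Q (c(Q) = -7 + (3 - Q) = -4 - Q)
-33*(-118 + c(q)) = -33*(-118 + (-4 - 1*(-3))) = -33*(-118 + (-4 + 3)) = -33*(-118 - 1) = -33*(-119) = 3927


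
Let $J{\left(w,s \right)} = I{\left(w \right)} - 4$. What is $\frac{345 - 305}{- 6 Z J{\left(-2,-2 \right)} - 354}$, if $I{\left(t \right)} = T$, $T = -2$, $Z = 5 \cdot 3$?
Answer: $\frac{20}{93} \approx 0.21505$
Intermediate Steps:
$Z = 15$
$I{\left(t \right)} = -2$
$J{\left(w,s \right)} = -6$ ($J{\left(w,s \right)} = -2 - 4 = -6$)
$\frac{345 - 305}{- 6 Z J{\left(-2,-2 \right)} - 354} = \frac{345 - 305}{\left(-6\right) 15 \left(-6\right) - 354} = \frac{40}{\left(-90\right) \left(-6\right) - 354} = \frac{40}{540 - 354} = \frac{40}{186} = 40 \cdot \frac{1}{186} = \frac{20}{93}$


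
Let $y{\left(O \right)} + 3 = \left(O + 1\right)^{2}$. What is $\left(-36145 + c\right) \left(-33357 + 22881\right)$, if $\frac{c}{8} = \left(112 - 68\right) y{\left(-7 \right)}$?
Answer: $256965804$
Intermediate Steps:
$y{\left(O \right)} = -3 + \left(1 + O\right)^{2}$ ($y{\left(O \right)} = -3 + \left(O + 1\right)^{2} = -3 + \left(1 + O\right)^{2}$)
$c = 11616$ ($c = 8 \left(112 - 68\right) \left(-3 + \left(1 - 7\right)^{2}\right) = 8 \cdot 44 \left(-3 + \left(-6\right)^{2}\right) = 8 \cdot 44 \left(-3 + 36\right) = 8 \cdot 44 \cdot 33 = 8 \cdot 1452 = 11616$)
$\left(-36145 + c\right) \left(-33357 + 22881\right) = \left(-36145 + 11616\right) \left(-33357 + 22881\right) = \left(-24529\right) \left(-10476\right) = 256965804$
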